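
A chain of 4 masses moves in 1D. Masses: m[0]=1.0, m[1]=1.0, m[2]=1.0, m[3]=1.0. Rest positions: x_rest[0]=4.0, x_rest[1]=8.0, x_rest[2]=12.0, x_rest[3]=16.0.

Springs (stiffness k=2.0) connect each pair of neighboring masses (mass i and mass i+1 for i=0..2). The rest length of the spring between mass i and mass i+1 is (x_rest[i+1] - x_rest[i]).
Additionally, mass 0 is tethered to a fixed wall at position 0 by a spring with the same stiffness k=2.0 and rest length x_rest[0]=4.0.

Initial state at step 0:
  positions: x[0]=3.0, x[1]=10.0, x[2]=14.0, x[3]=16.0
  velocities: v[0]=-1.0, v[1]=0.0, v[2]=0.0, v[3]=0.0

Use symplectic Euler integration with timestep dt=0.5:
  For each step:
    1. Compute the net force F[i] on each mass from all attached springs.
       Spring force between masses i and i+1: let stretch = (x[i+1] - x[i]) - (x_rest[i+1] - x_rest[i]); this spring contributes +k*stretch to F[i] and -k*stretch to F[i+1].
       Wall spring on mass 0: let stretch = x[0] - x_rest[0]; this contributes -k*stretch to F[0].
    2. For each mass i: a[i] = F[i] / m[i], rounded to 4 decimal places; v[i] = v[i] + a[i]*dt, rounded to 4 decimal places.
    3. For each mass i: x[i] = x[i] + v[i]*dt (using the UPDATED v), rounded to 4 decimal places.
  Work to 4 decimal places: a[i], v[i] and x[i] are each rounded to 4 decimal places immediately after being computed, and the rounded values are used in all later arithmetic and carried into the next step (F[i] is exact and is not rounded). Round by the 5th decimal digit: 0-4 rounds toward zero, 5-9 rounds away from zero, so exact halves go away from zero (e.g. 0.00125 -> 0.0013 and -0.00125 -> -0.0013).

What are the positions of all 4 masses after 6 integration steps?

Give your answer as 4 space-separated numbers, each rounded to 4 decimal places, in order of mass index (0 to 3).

Step 0: x=[3.0000 10.0000 14.0000 16.0000] v=[-1.0000 0.0000 0.0000 0.0000]
Step 1: x=[4.5000 8.5000 13.0000 17.0000] v=[3.0000 -3.0000 -2.0000 2.0000]
Step 2: x=[5.7500 7.2500 11.7500 18.0000] v=[2.5000 -2.5000 -2.5000 2.0000]
Step 3: x=[4.8750 7.5000 11.3750 17.8750] v=[-1.7500 0.5000 -0.7500 -0.2500]
Step 4: x=[2.8750 8.3750 12.3125 16.5000] v=[-4.0000 1.7500 1.8750 -2.7500]
Step 5: x=[2.1875 8.4688 13.3750 15.0313] v=[-1.3750 0.1875 2.1250 -2.9375]
Step 6: x=[3.5469 7.8750 12.8126 14.7344] v=[2.7188 -1.1876 -1.1249 -0.5938]

Answer: 3.5469 7.8750 12.8126 14.7344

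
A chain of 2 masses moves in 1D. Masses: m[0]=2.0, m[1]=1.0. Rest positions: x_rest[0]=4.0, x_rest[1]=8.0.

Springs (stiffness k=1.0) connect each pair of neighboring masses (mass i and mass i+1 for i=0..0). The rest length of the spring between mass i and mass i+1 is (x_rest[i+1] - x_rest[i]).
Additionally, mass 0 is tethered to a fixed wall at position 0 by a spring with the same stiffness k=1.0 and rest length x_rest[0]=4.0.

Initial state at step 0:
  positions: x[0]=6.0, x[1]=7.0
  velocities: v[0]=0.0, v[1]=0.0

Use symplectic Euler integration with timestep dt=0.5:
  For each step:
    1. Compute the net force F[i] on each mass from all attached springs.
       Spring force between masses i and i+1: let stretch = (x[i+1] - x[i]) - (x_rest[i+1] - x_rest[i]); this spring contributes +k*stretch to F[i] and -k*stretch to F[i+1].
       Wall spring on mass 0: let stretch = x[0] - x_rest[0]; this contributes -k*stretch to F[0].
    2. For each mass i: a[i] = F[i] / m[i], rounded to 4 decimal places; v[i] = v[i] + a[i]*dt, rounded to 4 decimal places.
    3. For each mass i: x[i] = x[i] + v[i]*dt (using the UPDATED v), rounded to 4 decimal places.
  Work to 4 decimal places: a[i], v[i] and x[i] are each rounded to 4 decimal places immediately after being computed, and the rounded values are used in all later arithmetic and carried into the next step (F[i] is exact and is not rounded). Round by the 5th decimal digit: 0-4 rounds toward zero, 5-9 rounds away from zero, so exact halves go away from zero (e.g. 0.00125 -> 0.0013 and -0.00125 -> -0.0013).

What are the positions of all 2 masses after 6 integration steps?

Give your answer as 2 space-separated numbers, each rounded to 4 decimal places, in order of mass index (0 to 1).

Step 0: x=[6.0000 7.0000] v=[0.0000 0.0000]
Step 1: x=[5.3750 7.7500] v=[-1.2500 1.5000]
Step 2: x=[4.3750 8.9063] v=[-2.0000 2.3125]
Step 3: x=[3.3946 9.9298] v=[-1.9609 2.0469]
Step 4: x=[2.8067 10.3195] v=[-1.1758 0.7793]
Step 5: x=[2.8071 9.8310] v=[0.0008 -0.9771]
Step 6: x=[3.3346 8.5865] v=[1.0550 -2.4891]

Answer: 3.3346 8.5865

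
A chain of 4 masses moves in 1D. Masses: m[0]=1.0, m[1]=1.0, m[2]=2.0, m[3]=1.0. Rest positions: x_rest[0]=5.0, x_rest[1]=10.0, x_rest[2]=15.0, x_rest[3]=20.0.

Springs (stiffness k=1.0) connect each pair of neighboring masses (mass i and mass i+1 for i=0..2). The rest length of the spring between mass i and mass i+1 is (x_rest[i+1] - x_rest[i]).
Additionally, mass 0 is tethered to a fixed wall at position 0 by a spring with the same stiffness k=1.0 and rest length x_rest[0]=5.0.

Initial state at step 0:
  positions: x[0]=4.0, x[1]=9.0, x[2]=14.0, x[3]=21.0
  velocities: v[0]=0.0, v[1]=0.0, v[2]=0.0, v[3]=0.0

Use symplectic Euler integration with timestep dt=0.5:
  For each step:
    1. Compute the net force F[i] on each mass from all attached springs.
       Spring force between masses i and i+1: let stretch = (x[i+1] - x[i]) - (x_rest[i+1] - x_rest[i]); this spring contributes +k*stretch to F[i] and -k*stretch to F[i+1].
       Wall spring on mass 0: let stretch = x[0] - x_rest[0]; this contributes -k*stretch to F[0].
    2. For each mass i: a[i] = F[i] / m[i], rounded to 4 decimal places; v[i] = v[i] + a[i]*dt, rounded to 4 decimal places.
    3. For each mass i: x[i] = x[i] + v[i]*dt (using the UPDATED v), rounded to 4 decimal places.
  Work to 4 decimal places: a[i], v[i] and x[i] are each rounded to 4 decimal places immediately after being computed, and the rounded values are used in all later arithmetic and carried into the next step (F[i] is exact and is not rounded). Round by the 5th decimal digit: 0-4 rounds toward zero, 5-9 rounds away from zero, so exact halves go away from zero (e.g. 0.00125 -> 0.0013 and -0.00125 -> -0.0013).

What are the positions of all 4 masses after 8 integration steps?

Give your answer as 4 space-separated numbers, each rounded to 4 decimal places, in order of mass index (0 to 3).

Answer: 5.7476 10.4173 14.4660 19.9103

Derivation:
Step 0: x=[4.0000 9.0000 14.0000 21.0000] v=[0.0000 0.0000 0.0000 0.0000]
Step 1: x=[4.2500 9.0000 14.2500 20.5000] v=[0.5000 0.0000 0.5000 -1.0000]
Step 2: x=[4.6250 9.1250 14.6250 19.6875] v=[0.7500 0.2500 0.7500 -1.6250]
Step 3: x=[4.9688 9.5000 14.9453 18.8594] v=[0.6875 0.7500 0.6406 -1.6563]
Step 4: x=[5.2032 10.1036 15.0742 18.3027] v=[0.4687 1.2071 0.2578 -1.1134]
Step 5: x=[5.3619 10.7247 14.9853 18.1889] v=[0.3173 1.2422 -0.1778 -0.2277]
Step 6: x=[5.5208 11.0703 14.7643 18.5242] v=[0.3178 0.6911 -0.4421 0.6705]
Step 7: x=[5.6869 10.9520 14.5515 19.1695] v=[0.3322 -0.2367 -0.4256 1.2906]
Step 8: x=[5.7476 10.4173 14.4660 19.9103] v=[0.1213 -1.0695 -0.1710 1.4816]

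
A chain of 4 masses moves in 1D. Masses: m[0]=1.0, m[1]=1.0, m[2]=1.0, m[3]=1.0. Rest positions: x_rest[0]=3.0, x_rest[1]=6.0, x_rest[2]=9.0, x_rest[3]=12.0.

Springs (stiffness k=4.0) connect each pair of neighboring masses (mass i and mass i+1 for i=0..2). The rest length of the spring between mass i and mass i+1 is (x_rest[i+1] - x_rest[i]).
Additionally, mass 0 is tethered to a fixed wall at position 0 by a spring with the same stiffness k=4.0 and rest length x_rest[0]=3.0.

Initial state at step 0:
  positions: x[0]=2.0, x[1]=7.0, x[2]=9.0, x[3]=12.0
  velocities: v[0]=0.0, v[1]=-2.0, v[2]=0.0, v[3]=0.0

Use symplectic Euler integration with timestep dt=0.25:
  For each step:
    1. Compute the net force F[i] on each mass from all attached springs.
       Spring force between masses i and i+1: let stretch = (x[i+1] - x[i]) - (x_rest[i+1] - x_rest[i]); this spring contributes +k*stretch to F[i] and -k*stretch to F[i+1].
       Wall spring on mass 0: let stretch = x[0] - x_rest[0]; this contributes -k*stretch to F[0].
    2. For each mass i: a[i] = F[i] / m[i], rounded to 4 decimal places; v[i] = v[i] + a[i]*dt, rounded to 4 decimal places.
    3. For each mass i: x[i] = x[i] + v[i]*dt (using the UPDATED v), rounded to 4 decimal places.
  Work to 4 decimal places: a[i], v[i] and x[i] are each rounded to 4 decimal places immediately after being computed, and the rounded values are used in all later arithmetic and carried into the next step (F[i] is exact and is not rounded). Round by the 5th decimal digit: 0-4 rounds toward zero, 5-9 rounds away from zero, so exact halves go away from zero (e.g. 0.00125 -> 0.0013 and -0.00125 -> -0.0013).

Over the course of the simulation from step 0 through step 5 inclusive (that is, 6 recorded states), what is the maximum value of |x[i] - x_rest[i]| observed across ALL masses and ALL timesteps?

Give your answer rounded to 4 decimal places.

Step 0: x=[2.0000 7.0000 9.0000 12.0000] v=[0.0000 -2.0000 0.0000 0.0000]
Step 1: x=[2.7500 5.7500 9.2500 12.0000] v=[3.0000 -5.0000 1.0000 0.0000]
Step 2: x=[3.5625 4.6250 9.3125 12.0625] v=[3.2500 -4.5000 0.2500 0.2500]
Step 3: x=[3.7500 4.4063 8.8906 12.1875] v=[0.7500 -0.8750 -1.6875 0.5000]
Step 4: x=[3.1641 5.1446 8.1719 12.2383] v=[-2.3437 2.9530 -2.8749 0.2031]
Step 5: x=[2.2823 6.1446 7.7130 12.0225] v=[-3.5273 3.9998 -1.8358 -0.8633]
Max displacement = 1.5937

Answer: 1.5937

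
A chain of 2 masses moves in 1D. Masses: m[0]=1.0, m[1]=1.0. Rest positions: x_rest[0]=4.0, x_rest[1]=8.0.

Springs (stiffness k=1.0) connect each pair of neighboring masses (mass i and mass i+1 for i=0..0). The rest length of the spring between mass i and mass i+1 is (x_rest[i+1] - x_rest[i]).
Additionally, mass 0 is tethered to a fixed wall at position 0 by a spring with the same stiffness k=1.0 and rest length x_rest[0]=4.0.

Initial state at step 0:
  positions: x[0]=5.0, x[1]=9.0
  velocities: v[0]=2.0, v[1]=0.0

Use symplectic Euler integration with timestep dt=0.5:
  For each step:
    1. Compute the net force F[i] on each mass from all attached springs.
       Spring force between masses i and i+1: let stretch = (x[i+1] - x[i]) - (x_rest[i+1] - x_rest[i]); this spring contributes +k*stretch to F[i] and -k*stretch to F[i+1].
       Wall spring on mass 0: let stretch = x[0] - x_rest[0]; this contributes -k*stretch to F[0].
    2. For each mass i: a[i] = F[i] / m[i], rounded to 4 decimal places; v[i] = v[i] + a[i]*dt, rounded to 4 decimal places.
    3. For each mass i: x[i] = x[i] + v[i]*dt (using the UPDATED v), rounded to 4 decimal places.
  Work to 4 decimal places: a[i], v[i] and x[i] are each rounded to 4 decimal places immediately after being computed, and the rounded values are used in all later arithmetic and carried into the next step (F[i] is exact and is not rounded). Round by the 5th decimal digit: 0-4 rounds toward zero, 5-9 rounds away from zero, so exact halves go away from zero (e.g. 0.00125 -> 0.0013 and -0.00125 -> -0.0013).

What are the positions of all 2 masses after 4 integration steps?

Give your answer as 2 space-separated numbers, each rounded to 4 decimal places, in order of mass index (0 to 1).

Answer: 4.5508 9.8595

Derivation:
Step 0: x=[5.0000 9.0000] v=[2.0000 0.0000]
Step 1: x=[5.7500 9.0000] v=[1.5000 0.0000]
Step 2: x=[5.8750 9.1875] v=[0.2500 0.3750]
Step 3: x=[5.3594 9.5469] v=[-1.0313 0.7188]
Step 4: x=[4.5508 9.8595] v=[-1.6173 0.6251]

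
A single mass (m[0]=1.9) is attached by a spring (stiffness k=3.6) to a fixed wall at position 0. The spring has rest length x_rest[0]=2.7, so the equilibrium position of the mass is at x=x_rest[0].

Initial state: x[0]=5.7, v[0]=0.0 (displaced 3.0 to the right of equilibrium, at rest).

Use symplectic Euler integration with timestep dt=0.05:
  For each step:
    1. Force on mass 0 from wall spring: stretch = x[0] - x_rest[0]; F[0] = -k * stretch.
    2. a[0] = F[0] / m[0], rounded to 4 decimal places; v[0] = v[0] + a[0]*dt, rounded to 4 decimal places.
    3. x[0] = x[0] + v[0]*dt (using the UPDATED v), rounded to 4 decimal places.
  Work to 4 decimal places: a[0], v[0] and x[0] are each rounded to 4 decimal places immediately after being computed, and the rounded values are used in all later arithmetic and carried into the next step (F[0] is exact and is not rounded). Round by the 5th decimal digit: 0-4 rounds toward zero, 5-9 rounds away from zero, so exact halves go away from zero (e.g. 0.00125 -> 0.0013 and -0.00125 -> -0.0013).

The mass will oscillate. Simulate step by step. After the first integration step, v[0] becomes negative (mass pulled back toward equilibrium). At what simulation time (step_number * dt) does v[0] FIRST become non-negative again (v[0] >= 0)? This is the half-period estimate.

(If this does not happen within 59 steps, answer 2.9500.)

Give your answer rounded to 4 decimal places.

Step 0: x=[5.7000] v=[0.0000]
Step 1: x=[5.6858] v=[-0.2842]
Step 2: x=[5.6574] v=[-0.5671]
Step 3: x=[5.6150] v=[-0.8473]
Step 4: x=[5.5588] v=[-1.1235]
Step 5: x=[5.4891] v=[-1.3943]
Step 6: x=[5.4062] v=[-1.6585]
Step 7: x=[5.3105] v=[-1.9149]
Step 8: x=[5.2024] v=[-2.1622]
Step 9: x=[5.0824] v=[-2.3993]
Step 10: x=[4.9512] v=[-2.6250]
Step 11: x=[4.8093] v=[-2.8383]
Step 12: x=[4.6574] v=[-3.0381]
Step 13: x=[4.4962] v=[-3.2235]
Step 14: x=[4.3265] v=[-3.3937]
Step 15: x=[4.1491] v=[-3.5478]
Step 16: x=[3.9648] v=[-3.6851]
Step 17: x=[3.7746] v=[-3.8049]
Step 18: x=[3.5793] v=[-3.9067]
Step 19: x=[3.3798] v=[-3.9900]
Step 20: x=[3.1771] v=[-4.0544]
Step 21: x=[2.9721] v=[-4.0996]
Step 22: x=[2.7658] v=[-4.1254]
Step 23: x=[2.5592] v=[-4.1316]
Step 24: x=[2.3533] v=[-4.1183]
Step 25: x=[2.1490] v=[-4.0855]
Step 26: x=[1.9473] v=[-4.0333]
Step 27: x=[1.7492] v=[-3.9620]
Step 28: x=[1.5556] v=[-3.8719]
Step 29: x=[1.3674] v=[-3.7635]
Step 30: x=[1.1855] v=[-3.6373]
Step 31: x=[1.0108] v=[-3.4938]
Step 32: x=[0.8441] v=[-3.3338]
Step 33: x=[0.6862] v=[-3.1580]
Step 34: x=[0.5378] v=[-2.9672]
Step 35: x=[0.3997] v=[-2.7624]
Step 36: x=[0.2725] v=[-2.5445]
Step 37: x=[0.1568] v=[-2.3145]
Step 38: x=[0.0531] v=[-2.0736]
Step 39: x=[-0.0380] v=[-1.8228]
Step 40: x=[-0.1162] v=[-1.5634]
Step 41: x=[-0.1810] v=[-1.2966]
Step 42: x=[-0.2322] v=[-1.0237]
Step 43: x=[-0.2695] v=[-0.7459]
Step 44: x=[-0.2927] v=[-0.4646]
Step 45: x=[-0.3018] v=[-0.1811]
Step 46: x=[-0.2966] v=[0.1033]
First v>=0 after going negative at step 46, time=2.3000

Answer: 2.3000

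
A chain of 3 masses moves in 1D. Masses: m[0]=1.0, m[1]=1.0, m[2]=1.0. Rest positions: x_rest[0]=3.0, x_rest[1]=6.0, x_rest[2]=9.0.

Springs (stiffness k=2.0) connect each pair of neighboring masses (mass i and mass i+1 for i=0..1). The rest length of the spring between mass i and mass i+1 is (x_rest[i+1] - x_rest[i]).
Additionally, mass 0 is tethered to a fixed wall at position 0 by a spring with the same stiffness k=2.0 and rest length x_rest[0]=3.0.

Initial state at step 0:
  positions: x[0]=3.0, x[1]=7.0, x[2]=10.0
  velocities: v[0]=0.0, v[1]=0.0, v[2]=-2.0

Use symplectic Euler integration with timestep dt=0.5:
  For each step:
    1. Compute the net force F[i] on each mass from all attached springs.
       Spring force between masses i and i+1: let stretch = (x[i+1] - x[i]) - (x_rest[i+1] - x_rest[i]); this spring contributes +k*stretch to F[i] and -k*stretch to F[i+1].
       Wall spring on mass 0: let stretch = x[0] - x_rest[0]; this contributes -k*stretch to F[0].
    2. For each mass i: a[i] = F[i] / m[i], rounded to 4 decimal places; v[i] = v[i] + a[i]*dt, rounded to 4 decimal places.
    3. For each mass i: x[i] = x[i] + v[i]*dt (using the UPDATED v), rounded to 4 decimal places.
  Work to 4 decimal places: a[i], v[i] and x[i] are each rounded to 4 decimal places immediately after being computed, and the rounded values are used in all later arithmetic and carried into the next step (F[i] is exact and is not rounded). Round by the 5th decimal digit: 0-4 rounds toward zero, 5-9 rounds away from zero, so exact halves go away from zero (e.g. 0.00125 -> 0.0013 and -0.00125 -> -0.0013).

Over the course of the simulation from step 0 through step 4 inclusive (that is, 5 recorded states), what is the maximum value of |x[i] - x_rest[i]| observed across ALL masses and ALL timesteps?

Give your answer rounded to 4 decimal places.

Step 0: x=[3.0000 7.0000 10.0000] v=[0.0000 0.0000 -2.0000]
Step 1: x=[3.5000 6.5000 9.0000] v=[1.0000 -1.0000 -2.0000]
Step 2: x=[3.7500 5.7500 8.2500] v=[0.5000 -1.5000 -1.5000]
Step 3: x=[3.1250 5.2500 7.7500] v=[-1.2500 -1.0000 -1.0000]
Step 4: x=[2.0000 4.9375 7.5000] v=[-2.2500 -0.6250 -0.5000]
Max displacement = 1.5000

Answer: 1.5000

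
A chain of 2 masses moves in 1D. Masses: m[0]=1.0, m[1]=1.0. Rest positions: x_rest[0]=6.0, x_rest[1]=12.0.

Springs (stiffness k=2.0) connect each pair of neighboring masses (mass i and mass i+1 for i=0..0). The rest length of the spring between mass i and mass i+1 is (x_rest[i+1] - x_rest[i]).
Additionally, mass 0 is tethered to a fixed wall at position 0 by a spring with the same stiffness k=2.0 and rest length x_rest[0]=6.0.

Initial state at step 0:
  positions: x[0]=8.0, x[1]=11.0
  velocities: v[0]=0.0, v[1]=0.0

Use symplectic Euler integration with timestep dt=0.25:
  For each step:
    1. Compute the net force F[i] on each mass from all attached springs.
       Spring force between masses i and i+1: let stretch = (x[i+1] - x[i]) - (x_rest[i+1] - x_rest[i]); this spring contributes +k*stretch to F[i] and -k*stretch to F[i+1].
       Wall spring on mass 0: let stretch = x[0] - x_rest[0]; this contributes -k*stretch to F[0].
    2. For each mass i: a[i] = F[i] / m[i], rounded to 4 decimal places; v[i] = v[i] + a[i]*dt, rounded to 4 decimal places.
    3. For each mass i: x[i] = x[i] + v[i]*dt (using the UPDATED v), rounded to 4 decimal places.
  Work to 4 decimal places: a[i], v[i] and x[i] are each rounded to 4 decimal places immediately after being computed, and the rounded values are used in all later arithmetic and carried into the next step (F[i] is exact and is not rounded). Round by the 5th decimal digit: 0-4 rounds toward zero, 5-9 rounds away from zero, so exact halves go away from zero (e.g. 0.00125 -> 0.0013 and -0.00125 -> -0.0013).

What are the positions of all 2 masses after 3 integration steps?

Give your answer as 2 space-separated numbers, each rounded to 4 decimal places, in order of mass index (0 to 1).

Answer: 5.1992 12.6660

Derivation:
Step 0: x=[8.0000 11.0000] v=[0.0000 0.0000]
Step 1: x=[7.3750 11.3750] v=[-2.5000 1.5000]
Step 2: x=[6.3281 12.0000] v=[-4.1875 2.5000]
Step 3: x=[5.1992 12.6660] v=[-4.5156 2.6641]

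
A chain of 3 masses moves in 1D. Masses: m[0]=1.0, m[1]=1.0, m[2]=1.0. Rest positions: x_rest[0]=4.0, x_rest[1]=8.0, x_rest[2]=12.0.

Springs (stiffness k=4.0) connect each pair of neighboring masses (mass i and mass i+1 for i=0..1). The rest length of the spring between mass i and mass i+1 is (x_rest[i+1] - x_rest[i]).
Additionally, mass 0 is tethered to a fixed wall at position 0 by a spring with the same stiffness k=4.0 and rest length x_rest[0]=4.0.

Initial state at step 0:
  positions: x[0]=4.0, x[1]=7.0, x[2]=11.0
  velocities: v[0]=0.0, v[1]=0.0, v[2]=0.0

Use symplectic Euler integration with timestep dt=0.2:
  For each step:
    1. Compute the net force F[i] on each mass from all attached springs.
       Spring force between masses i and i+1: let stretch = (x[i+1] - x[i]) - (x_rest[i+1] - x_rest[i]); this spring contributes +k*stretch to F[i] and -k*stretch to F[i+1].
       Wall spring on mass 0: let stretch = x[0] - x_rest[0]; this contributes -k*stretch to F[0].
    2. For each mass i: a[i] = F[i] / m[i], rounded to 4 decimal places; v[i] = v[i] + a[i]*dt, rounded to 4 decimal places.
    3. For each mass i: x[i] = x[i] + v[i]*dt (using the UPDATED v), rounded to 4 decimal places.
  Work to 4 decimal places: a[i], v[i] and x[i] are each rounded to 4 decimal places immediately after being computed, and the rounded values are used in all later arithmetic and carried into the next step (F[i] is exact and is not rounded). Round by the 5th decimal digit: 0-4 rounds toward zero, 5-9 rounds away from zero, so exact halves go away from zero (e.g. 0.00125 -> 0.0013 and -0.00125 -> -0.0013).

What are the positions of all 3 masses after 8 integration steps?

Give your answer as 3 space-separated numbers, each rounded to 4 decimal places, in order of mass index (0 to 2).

Answer: 4.1518 7.5961 12.1557

Derivation:
Step 0: x=[4.0000 7.0000 11.0000] v=[0.0000 0.0000 0.0000]
Step 1: x=[3.8400 7.1600 11.0000] v=[-0.8000 0.8000 0.0000]
Step 2: x=[3.5968 7.4032 11.0256] v=[-1.2160 1.2160 0.1280]
Step 3: x=[3.3871 7.6170 11.1116] v=[-1.0483 1.0688 0.4301]
Step 4: x=[3.3123 7.7131 11.2785] v=[-0.3741 0.4806 0.8344]
Step 5: x=[3.4116 7.6756 11.5149] v=[0.4967 -0.1877 1.1821]
Step 6: x=[3.6473 7.5701 11.7770] v=[1.1786 -0.5275 1.3107]
Step 7: x=[3.9271 7.5101 12.0060] v=[1.3990 -0.3002 1.1452]
Step 8: x=[4.1518 7.5961 12.1557] v=[1.1237 0.4301 0.7485]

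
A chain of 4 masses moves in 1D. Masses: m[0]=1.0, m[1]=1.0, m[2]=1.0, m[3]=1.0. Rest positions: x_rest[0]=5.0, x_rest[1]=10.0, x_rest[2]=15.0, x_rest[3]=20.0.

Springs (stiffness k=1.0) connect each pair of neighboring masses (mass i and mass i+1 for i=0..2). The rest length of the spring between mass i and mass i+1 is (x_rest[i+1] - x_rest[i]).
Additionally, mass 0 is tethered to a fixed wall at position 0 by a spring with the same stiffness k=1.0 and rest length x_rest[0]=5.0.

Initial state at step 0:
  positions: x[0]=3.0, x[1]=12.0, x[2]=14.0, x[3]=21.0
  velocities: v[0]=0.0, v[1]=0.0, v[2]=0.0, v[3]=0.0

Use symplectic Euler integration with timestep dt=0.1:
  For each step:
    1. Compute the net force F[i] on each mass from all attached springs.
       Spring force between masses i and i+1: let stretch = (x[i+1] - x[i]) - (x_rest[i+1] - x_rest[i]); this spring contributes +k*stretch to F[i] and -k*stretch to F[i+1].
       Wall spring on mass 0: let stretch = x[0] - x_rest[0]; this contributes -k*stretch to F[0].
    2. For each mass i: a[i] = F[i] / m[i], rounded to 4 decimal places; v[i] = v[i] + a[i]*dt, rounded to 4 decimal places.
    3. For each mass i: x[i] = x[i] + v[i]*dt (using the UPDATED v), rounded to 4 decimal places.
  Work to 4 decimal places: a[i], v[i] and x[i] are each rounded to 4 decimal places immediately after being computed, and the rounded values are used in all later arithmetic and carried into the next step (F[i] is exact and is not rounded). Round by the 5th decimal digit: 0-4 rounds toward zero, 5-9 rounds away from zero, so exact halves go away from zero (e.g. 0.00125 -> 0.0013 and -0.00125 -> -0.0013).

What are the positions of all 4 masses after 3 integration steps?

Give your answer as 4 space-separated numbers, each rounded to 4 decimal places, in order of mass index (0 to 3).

Step 0: x=[3.0000 12.0000 14.0000 21.0000] v=[0.0000 0.0000 0.0000 0.0000]
Step 1: x=[3.0600 11.9300 14.0500 20.9800] v=[0.6000 -0.7000 0.5000 -0.2000]
Step 2: x=[3.1781 11.7925 14.1481 20.9407] v=[1.1810 -1.3750 0.9810 -0.3930]
Step 3: x=[3.3506 11.5924 14.2906 20.8835] v=[1.7246 -2.0009 1.4247 -0.5723]

Answer: 3.3506 11.5924 14.2906 20.8835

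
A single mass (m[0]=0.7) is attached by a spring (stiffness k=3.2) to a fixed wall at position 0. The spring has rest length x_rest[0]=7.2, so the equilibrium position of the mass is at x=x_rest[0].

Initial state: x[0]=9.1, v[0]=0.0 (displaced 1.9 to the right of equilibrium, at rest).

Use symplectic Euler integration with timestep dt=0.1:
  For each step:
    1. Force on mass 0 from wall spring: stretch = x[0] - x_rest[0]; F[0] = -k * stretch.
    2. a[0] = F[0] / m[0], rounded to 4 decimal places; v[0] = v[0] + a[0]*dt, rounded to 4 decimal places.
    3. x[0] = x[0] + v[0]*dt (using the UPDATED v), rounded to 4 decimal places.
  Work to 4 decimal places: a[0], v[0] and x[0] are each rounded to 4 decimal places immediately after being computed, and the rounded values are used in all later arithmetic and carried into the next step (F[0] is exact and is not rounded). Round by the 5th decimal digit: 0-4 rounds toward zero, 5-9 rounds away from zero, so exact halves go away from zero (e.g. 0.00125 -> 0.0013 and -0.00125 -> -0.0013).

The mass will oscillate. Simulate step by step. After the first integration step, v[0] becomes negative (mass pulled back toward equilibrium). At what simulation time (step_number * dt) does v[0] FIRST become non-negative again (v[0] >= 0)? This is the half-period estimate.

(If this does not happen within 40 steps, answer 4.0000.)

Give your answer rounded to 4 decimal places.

Step 0: x=[9.1000] v=[0.0000]
Step 1: x=[9.0131] v=[-0.8686]
Step 2: x=[8.8434] v=[-1.6975]
Step 3: x=[8.5985] v=[-2.4488]
Step 4: x=[8.2897] v=[-3.0881]
Step 5: x=[7.9311] v=[-3.5863]
Step 6: x=[7.5391] v=[-3.9205]
Step 7: x=[7.1316] v=[-4.0755]
Step 8: x=[6.7272] v=[-4.0442]
Step 9: x=[6.3444] v=[-3.8281]
Step 10: x=[6.0007] v=[-3.4370]
Step 11: x=[5.7118] v=[-2.8888]
Step 12: x=[5.4910] v=[-2.2085]
Step 13: x=[5.3483] v=[-1.4272]
Step 14: x=[5.2902] v=[-0.5807]
Step 15: x=[5.3194] v=[0.2924]
First v>=0 after going negative at step 15, time=1.5000

Answer: 1.5000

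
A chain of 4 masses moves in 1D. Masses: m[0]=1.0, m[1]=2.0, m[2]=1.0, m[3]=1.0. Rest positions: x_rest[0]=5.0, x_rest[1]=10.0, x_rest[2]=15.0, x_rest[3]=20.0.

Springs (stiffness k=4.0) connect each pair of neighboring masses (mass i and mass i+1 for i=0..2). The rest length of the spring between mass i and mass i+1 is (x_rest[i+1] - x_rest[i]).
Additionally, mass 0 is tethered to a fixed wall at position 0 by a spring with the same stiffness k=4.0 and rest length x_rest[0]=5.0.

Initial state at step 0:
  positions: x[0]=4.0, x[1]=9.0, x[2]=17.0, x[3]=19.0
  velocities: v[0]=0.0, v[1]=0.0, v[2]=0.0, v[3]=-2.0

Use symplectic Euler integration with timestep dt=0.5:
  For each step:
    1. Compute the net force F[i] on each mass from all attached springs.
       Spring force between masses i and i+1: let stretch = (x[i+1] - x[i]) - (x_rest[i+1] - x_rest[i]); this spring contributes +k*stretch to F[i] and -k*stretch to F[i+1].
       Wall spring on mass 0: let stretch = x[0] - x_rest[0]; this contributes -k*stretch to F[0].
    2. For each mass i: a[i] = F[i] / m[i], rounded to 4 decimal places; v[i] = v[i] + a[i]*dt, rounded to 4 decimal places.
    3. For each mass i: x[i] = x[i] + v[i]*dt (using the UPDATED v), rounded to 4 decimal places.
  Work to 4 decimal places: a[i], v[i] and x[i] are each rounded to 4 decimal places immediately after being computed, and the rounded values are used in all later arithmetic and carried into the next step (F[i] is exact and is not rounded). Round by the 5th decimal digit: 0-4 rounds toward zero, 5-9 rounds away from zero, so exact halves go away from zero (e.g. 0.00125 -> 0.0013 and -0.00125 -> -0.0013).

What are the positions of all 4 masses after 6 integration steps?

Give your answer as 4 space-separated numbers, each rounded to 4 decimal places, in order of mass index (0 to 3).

Step 0: x=[4.0000 9.0000 17.0000 19.0000] v=[0.0000 0.0000 0.0000 -2.0000]
Step 1: x=[5.0000 10.5000 11.0000 21.0000] v=[2.0000 3.0000 -12.0000 4.0000]
Step 2: x=[6.5000 9.5000 14.5000 18.0000] v=[3.0000 -2.0000 7.0000 -6.0000]
Step 3: x=[4.5000 9.5000 16.5000 16.5000] v=[-4.0000 0.0000 4.0000 -3.0000]
Step 4: x=[3.0000 10.5000 11.5000 20.0000] v=[-3.0000 2.0000 -10.0000 7.0000]
Step 5: x=[6.0000 8.2500 14.0000 20.0000] v=[6.0000 -4.5000 5.0000 0.0000]
Step 6: x=[5.2500 7.7500 16.7500 19.0000] v=[-1.5000 -1.0000 5.5000 -2.0000]

Answer: 5.2500 7.7500 16.7500 19.0000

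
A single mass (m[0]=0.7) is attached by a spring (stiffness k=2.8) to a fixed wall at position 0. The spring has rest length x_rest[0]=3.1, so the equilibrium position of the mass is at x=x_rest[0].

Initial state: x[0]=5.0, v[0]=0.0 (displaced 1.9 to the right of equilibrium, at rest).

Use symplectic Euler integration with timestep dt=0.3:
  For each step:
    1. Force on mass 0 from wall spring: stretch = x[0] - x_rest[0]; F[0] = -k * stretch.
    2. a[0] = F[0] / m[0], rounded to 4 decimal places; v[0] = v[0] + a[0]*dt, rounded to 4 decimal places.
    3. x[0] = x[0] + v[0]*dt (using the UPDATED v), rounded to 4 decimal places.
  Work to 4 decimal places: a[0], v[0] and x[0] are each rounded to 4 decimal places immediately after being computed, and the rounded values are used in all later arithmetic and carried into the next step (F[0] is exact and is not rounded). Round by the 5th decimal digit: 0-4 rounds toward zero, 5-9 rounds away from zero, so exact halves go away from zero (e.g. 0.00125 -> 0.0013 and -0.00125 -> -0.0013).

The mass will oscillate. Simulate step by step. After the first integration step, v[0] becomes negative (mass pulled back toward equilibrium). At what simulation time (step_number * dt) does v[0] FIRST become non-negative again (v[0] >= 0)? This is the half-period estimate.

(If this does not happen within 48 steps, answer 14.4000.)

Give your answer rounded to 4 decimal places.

Answer: 1.8000

Derivation:
Step 0: x=[5.0000] v=[0.0000]
Step 1: x=[4.3160] v=[-2.2800]
Step 2: x=[3.1942] v=[-3.7392]
Step 3: x=[2.0385] v=[-3.8522]
Step 4: x=[1.2650] v=[-2.5784]
Step 5: x=[1.1521] v=[-0.3764]
Step 6: x=[1.7404] v=[1.9611]
First v>=0 after going negative at step 6, time=1.8000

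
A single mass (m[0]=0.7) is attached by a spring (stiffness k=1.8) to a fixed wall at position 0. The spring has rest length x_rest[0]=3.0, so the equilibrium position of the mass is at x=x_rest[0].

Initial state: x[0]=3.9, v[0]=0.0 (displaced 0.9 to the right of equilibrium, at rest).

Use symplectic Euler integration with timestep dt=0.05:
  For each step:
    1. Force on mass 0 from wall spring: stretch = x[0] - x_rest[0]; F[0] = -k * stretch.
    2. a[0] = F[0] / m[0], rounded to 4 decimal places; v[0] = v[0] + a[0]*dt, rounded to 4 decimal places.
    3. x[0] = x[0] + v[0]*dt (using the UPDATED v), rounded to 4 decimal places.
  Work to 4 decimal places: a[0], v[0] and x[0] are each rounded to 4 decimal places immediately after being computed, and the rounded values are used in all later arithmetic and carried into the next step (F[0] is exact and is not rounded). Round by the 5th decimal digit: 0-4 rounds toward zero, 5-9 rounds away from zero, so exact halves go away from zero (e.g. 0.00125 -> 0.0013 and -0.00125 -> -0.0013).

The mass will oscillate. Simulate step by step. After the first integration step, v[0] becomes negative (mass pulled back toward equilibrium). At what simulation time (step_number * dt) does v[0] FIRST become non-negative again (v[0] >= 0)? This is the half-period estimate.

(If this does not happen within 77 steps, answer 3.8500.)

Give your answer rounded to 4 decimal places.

Step 0: x=[3.9000] v=[0.0000]
Step 1: x=[3.8942] v=[-0.1157]
Step 2: x=[3.8827] v=[-0.2307]
Step 3: x=[3.8655] v=[-0.3442]
Step 4: x=[3.8427] v=[-0.4555]
Step 5: x=[3.8145] v=[-0.5638]
Step 6: x=[3.7811] v=[-0.6685]
Step 7: x=[3.7427] v=[-0.7689]
Step 8: x=[3.6995] v=[-0.8644]
Step 9: x=[3.6518] v=[-0.9543]
Step 10: x=[3.5999] v=[-1.0381]
Step 11: x=[3.5441] v=[-1.1152]
Step 12: x=[3.4848] v=[-1.1852]
Step 13: x=[3.4224] v=[-1.2475]
Step 14: x=[3.3573] v=[-1.3018]
Step 15: x=[3.2899] v=[-1.3477]
Step 16: x=[3.2207] v=[-1.3850]
Step 17: x=[3.1500] v=[-1.4134]
Step 18: x=[3.0784] v=[-1.4327]
Step 19: x=[3.0063] v=[-1.4428]
Step 20: x=[2.9341] v=[-1.4436]
Step 21: x=[2.8623] v=[-1.4351]
Step 22: x=[2.7914] v=[-1.4174]
Step 23: x=[2.7219] v=[-1.3906]
Step 24: x=[2.6542] v=[-1.3548]
Step 25: x=[2.5887] v=[-1.3103]
Step 26: x=[2.5258] v=[-1.2574]
Step 27: x=[2.4660] v=[-1.1964]
Step 28: x=[2.4096] v=[-1.1277]
Step 29: x=[2.3570] v=[-1.0518]
Step 30: x=[2.3085] v=[-0.9691]
Step 31: x=[2.2645] v=[-0.8802]
Step 32: x=[2.2252] v=[-0.7856]
Step 33: x=[2.1909] v=[-0.6860]
Step 34: x=[2.1618] v=[-0.5820]
Step 35: x=[2.1381] v=[-0.4742]
Step 36: x=[2.1199] v=[-0.3634]
Step 37: x=[2.1074] v=[-0.2502]
Step 38: x=[2.1006] v=[-0.1354]
Step 39: x=[2.0996] v=[-0.0198]
Step 40: x=[2.1044] v=[0.0960]
First v>=0 after going negative at step 40, time=2.0000

Answer: 2.0000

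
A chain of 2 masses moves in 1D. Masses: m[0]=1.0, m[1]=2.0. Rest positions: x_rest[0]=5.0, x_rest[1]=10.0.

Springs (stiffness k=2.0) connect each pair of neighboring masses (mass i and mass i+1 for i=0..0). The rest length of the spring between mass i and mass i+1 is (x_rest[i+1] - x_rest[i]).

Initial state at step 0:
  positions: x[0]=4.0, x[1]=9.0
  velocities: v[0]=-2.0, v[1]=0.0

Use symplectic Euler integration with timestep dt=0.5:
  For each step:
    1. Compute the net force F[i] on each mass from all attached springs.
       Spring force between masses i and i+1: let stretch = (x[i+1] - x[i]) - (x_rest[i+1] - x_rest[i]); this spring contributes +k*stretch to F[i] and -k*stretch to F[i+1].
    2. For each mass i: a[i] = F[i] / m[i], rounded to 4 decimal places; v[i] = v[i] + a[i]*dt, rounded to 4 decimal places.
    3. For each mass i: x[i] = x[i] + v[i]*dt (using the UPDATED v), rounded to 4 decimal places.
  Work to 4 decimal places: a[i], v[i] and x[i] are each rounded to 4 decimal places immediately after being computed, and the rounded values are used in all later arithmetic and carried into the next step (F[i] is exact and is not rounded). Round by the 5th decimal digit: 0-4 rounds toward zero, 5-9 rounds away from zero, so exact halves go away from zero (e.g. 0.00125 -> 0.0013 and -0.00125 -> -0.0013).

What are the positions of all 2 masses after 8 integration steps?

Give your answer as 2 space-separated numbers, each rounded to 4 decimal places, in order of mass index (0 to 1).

Step 0: x=[4.0000 9.0000] v=[-2.0000 0.0000]
Step 1: x=[3.0000 9.0000] v=[-2.0000 0.0000]
Step 2: x=[2.5000 8.7500] v=[-1.0000 -0.5000]
Step 3: x=[2.6250 8.1875] v=[0.2500 -1.1250]
Step 4: x=[3.0313 7.4844] v=[0.8125 -1.4063]
Step 5: x=[3.1641 6.9180] v=[0.2656 -1.1329]
Step 6: x=[2.6739 6.6631] v=[-0.9805 -0.5099]
Step 7: x=[1.6783 6.6609] v=[-1.9913 -0.0045]
Step 8: x=[0.6740 6.6630] v=[-2.0087 0.0042]

Answer: 0.6740 6.6630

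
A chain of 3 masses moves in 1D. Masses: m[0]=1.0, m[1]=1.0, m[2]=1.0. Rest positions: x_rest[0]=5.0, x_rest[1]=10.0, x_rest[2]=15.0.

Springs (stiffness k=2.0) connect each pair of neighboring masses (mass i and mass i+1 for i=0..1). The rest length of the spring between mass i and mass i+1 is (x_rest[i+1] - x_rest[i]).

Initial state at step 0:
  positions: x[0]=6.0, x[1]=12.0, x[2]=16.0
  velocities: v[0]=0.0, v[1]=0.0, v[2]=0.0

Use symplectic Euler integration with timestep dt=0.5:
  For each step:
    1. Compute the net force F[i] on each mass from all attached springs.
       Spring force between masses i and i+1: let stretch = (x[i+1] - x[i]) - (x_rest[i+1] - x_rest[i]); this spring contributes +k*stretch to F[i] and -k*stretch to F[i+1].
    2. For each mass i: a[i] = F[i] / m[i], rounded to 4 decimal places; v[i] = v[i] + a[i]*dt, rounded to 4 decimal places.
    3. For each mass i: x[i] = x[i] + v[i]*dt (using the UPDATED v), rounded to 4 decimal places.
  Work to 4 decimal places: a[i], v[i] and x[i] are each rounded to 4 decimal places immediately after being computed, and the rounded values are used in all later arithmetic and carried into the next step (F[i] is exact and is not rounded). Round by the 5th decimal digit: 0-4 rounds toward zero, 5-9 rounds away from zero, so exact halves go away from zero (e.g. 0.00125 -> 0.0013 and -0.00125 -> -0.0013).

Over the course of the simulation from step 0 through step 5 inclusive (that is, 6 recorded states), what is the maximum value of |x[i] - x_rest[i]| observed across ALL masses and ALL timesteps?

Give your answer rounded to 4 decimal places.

Answer: 2.1250

Derivation:
Step 0: x=[6.0000 12.0000 16.0000] v=[0.0000 0.0000 0.0000]
Step 1: x=[6.5000 11.0000 16.5000] v=[1.0000 -2.0000 1.0000]
Step 2: x=[6.7500 10.5000 16.7500] v=[0.5000 -1.0000 0.5000]
Step 3: x=[6.3750 11.2500 16.3750] v=[-0.7500 1.5000 -0.7500]
Step 4: x=[5.9375 12.1250 15.9375] v=[-0.8750 1.7500 -0.8750]
Step 5: x=[6.0938 11.8125 16.0938] v=[0.3125 -0.6250 0.3125]
Max displacement = 2.1250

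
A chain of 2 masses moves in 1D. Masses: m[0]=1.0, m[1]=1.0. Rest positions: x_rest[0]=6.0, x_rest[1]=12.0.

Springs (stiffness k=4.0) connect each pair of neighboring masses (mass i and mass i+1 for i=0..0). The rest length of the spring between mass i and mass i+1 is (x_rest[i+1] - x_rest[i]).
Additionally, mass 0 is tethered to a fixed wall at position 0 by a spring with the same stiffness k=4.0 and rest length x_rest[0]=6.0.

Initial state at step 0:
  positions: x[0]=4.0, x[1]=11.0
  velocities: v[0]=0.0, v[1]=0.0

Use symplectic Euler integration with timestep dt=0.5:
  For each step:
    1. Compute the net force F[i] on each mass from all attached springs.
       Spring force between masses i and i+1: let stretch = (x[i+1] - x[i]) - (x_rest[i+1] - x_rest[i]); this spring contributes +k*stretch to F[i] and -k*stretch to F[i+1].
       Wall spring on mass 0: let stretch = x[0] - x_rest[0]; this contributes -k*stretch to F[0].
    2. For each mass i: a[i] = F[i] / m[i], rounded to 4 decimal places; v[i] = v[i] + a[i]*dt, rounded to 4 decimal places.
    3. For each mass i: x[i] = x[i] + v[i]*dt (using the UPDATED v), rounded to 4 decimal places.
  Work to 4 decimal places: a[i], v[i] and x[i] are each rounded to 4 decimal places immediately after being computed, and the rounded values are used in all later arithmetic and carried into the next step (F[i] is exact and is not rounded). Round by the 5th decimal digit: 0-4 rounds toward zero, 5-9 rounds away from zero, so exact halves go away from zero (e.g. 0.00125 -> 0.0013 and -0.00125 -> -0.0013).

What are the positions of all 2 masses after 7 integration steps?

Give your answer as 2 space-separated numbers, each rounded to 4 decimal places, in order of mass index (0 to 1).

Answer: 6.0000 12.0000

Derivation:
Step 0: x=[4.0000 11.0000] v=[0.0000 0.0000]
Step 1: x=[7.0000 10.0000] v=[6.0000 -2.0000]
Step 2: x=[6.0000 12.0000] v=[-2.0000 4.0000]
Step 3: x=[5.0000 14.0000] v=[-2.0000 4.0000]
Step 4: x=[8.0000 13.0000] v=[6.0000 -2.0000]
Step 5: x=[8.0000 13.0000] v=[0.0000 0.0000]
Step 6: x=[5.0000 14.0000] v=[-6.0000 2.0000]
Step 7: x=[6.0000 12.0000] v=[2.0000 -4.0000]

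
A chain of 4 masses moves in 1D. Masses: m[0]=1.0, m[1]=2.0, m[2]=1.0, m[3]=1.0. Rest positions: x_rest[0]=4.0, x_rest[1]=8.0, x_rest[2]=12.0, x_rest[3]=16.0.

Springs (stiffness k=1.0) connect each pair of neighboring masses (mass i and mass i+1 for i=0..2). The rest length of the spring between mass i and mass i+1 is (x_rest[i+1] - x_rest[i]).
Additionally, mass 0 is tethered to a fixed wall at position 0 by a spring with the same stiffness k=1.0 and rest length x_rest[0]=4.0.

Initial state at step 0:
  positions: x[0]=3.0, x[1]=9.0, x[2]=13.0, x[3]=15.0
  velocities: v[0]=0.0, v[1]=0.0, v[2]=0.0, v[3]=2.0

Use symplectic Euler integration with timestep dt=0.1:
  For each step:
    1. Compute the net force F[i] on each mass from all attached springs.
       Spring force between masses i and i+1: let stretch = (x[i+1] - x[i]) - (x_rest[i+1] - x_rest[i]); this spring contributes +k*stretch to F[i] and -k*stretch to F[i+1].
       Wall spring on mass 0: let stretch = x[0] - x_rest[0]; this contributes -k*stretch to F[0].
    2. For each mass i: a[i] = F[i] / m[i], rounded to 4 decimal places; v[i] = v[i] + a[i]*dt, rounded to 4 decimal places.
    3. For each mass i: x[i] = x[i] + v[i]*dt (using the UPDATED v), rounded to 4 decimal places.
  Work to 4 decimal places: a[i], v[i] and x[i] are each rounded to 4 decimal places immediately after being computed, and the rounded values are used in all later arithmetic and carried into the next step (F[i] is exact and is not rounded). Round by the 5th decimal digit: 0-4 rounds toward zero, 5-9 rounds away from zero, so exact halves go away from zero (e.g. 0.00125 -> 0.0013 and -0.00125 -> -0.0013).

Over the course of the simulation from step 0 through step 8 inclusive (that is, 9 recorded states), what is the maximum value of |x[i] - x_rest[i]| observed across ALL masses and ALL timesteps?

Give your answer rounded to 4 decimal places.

Step 0: x=[3.0000 9.0000 13.0000 15.0000] v=[0.0000 0.0000 0.0000 2.0000]
Step 1: x=[3.0300 8.9900 12.9800 15.2200] v=[0.3000 -0.1000 -0.2000 2.2000]
Step 2: x=[3.0893 8.9702 12.9425 15.4576] v=[0.5930 -0.1985 -0.3750 2.3760]
Step 3: x=[3.1765 8.9408 12.8904 15.7101] v=[0.8722 -0.2939 -0.5207 2.5245]
Step 4: x=[3.2896 8.9023 12.8270 15.9744] v=[1.1310 -0.3846 -0.6337 2.6425]
Step 5: x=[3.4259 8.8554 12.7559 16.2472] v=[1.3633 -0.4690 -0.7114 2.7278]
Step 6: x=[3.5823 8.8009 12.6807 16.5251] v=[1.5637 -0.5455 -0.7523 2.7787]
Step 7: x=[3.7550 8.7397 12.6051 16.8045] v=[1.7273 -0.6124 -0.7558 2.7943]
Step 8: x=[3.9400 8.6729 12.5329 17.0819] v=[1.8503 -0.6684 -0.7224 2.7744]
Max displacement = 1.0819

Answer: 1.0819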